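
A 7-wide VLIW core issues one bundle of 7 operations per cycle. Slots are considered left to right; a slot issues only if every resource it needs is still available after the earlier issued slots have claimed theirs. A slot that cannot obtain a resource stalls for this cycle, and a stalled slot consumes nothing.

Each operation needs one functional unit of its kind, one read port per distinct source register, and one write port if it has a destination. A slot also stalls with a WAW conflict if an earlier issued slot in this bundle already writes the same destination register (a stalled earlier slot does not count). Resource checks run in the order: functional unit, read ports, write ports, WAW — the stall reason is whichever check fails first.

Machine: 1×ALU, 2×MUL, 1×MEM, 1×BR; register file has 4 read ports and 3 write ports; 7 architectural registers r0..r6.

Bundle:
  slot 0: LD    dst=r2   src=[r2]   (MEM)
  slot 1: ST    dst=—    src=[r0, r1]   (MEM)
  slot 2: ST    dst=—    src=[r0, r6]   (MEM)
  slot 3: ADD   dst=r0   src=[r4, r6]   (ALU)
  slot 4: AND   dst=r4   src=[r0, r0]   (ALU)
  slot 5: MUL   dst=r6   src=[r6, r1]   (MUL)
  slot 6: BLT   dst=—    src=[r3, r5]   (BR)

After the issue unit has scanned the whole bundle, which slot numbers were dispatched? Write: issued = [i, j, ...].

issued = [0, 3]

[0] MEM needs rd=1 wr=1: ok; after: ALU=1 MUL=2 MEM=0 BR=1, R=3, W=2
[1] MEM needs rd=2 wr=0: FU; after: ALU=1 MUL=2 MEM=0 BR=1, R=3, W=2
[2] MEM needs rd=2 wr=0: FU; after: ALU=1 MUL=2 MEM=0 BR=1, R=3, W=2
[3] ALU needs rd=2 wr=1: ok; after: ALU=0 MUL=2 MEM=0 BR=1, R=1, W=1
[4] ALU needs rd=1 wr=1: FU; after: ALU=0 MUL=2 MEM=0 BR=1, R=1, W=1
[5] MUL needs rd=2 wr=1: RD_PORT; after: ALU=0 MUL=2 MEM=0 BR=1, R=1, W=1
[6] BR needs rd=2 wr=0: RD_PORT; after: ALU=0 MUL=2 MEM=0 BR=1, R=1, W=1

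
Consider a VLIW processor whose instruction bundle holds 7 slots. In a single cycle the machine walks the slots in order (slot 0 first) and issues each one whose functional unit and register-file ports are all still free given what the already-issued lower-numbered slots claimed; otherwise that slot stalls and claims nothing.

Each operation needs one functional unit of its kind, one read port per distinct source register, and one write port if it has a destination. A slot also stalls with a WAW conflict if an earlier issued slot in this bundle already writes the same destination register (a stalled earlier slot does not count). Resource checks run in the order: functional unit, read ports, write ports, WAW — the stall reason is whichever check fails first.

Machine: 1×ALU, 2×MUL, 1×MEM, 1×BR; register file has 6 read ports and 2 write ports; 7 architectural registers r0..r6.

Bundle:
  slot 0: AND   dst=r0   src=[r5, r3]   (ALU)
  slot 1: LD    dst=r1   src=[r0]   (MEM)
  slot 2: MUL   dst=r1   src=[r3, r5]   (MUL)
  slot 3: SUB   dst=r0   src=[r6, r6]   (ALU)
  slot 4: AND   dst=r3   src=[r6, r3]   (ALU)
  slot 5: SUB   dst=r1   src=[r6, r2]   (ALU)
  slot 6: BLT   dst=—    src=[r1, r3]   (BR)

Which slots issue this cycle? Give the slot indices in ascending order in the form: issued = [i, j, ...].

  0. ALU→r0 ⇒ go  {0A/2Mu/1Ld/1B | 4r 1w}
  1. MEM→r1 ⇒ go  {0A/2Mu/0Ld/1B | 3r 0w}
  2. MUL→r1 ⇒ no(WR_PORT)  {0A/2Mu/0Ld/1B | 3r 0w}
  3. ALU→r0 ⇒ no(FU)  {0A/2Mu/0Ld/1B | 3r 0w}
  4. ALU→r3 ⇒ no(FU)  {0A/2Mu/0Ld/1B | 3r 0w}
  5. ALU→r1 ⇒ no(FU)  {0A/2Mu/0Ld/1B | 3r 0w}
  6. BR ⇒ go  {0A/2Mu/0Ld/0B | 1r 0w}

issued = [0, 1, 6]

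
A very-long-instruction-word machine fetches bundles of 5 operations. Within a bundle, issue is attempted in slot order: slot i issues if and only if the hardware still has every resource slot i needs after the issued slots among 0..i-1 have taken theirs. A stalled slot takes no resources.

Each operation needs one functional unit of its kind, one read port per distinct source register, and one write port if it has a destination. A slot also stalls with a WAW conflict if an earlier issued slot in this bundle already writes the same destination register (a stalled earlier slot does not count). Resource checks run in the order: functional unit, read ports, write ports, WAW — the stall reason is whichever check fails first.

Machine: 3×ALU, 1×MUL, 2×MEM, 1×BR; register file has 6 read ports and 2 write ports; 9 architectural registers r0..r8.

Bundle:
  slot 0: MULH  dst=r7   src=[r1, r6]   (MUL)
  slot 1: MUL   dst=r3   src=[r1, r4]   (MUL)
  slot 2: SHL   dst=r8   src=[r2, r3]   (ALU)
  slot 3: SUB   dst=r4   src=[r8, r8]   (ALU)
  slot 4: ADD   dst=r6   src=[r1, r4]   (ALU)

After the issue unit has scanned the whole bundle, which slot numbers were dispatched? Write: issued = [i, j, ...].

(0) want 1×MUL +2rd +1wr — yes → AL3|MU0|ME2|BR1|rd4|wr1
(1) want 1×MUL +2rd +1wr — FU → AL3|MU0|ME2|BR1|rd4|wr1
(2) want 1×ALU +2rd +1wr — yes → AL2|MU0|ME2|BR1|rd2|wr0
(3) want 1×ALU +1rd +1wr — WR_PORT → AL2|MU0|ME2|BR1|rd2|wr0
(4) want 1×ALU +2rd +1wr — WR_PORT → AL2|MU0|ME2|BR1|rd2|wr0

issued = [0, 2]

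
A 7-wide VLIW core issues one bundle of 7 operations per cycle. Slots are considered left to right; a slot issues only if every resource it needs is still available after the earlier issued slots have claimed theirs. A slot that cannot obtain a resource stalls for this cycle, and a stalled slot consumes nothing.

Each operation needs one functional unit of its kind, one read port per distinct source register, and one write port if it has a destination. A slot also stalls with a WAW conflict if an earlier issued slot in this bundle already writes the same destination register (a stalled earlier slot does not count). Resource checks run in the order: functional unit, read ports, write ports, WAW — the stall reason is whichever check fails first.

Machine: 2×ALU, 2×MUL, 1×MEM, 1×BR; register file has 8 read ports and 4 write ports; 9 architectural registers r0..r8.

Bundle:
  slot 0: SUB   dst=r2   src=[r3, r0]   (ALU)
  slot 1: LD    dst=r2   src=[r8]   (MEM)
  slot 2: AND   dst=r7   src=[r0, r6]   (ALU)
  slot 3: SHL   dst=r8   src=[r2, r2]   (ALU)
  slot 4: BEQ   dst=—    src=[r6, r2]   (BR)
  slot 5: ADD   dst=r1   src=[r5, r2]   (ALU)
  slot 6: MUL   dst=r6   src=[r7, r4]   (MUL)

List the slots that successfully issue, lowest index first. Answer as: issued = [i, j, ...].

issued = [0, 2, 4, 6]

#0 ALU src=r3,r0 dispatched  <A:1 Mu:2 Ld:1 B:1 rd:6 wr:3>
#1 MEM src=r8 held:WAW  <A:1 Mu:2 Ld:1 B:1 rd:6 wr:3>
#2 ALU src=r0,r6 dispatched  <A:0 Mu:2 Ld:1 B:1 rd:4 wr:2>
#3 ALU src=r2,r2 held:FU  <A:0 Mu:2 Ld:1 B:1 rd:4 wr:2>
#4 BR src=r6,r2 dispatched  <A:0 Mu:2 Ld:1 B:0 rd:2 wr:2>
#5 ALU src=r5,r2 held:FU  <A:0 Mu:2 Ld:1 B:0 rd:2 wr:2>
#6 MUL src=r7,r4 dispatched  <A:0 Mu:1 Ld:1 B:0 rd:0 wr:1>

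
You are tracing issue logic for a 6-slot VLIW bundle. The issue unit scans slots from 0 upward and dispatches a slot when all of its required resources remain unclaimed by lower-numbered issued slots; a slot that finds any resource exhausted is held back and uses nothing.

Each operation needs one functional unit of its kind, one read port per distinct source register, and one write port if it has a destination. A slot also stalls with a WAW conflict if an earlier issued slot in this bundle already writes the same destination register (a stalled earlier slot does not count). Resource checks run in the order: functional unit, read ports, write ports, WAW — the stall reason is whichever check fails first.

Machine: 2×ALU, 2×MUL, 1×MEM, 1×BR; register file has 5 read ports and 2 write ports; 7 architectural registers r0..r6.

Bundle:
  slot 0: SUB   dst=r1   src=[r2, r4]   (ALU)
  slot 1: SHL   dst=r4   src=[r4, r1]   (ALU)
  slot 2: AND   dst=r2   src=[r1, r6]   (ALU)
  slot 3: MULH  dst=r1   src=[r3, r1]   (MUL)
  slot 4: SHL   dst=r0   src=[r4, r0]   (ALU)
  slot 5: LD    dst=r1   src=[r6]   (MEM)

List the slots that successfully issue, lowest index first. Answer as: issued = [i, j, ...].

(0) want 1×ALU +2rd +1wr — yes → AL1|MU2|ME1|BR1|rd3|wr1
(1) want 1×ALU +2rd +1wr — yes → AL0|MU2|ME1|BR1|rd1|wr0
(2) want 1×ALU +2rd +1wr — FU → AL0|MU2|ME1|BR1|rd1|wr0
(3) want 1×MUL +2rd +1wr — RD_PORT → AL0|MU2|ME1|BR1|rd1|wr0
(4) want 1×ALU +2rd +1wr — FU → AL0|MU2|ME1|BR1|rd1|wr0
(5) want 1×MEM +1rd +1wr — WR_PORT → AL0|MU2|ME1|BR1|rd1|wr0

issued = [0, 1]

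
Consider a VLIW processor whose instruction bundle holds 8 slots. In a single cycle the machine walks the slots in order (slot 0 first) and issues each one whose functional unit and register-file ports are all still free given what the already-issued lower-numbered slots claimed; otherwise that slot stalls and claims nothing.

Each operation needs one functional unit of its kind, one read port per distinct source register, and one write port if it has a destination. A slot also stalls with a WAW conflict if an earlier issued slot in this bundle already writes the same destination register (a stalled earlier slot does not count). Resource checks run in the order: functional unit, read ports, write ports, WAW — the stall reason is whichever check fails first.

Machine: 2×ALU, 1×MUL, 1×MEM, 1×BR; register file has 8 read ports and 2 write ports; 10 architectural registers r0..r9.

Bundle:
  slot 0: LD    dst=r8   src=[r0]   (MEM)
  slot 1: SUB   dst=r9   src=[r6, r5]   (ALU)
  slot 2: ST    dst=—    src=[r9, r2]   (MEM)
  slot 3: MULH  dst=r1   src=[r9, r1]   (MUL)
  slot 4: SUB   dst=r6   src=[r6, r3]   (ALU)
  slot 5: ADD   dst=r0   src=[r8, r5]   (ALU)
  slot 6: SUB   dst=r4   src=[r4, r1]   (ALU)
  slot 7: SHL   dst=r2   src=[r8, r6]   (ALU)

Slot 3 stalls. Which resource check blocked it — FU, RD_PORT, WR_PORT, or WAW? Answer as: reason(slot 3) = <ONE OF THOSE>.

reason(slot 3) = WR_PORT

#0 MEM src=r0 dispatched  <A:2 Mu:1 Ld:0 B:1 rd:7 wr:1>
#1 ALU src=r6,r5 dispatched  <A:1 Mu:1 Ld:0 B:1 rd:5 wr:0>
#2 MEM src=r9,r2 held:FU  <A:1 Mu:1 Ld:0 B:1 rd:5 wr:0>
#3 MUL src=r9,r1 held:WR_PORT  <A:1 Mu:1 Ld:0 B:1 rd:5 wr:0>
#4 ALU src=r6,r3 held:WR_PORT  <A:1 Mu:1 Ld:0 B:1 rd:5 wr:0>
#5 ALU src=r8,r5 held:WR_PORT  <A:1 Mu:1 Ld:0 B:1 rd:5 wr:0>
#6 ALU src=r4,r1 held:WR_PORT  <A:1 Mu:1 Ld:0 B:1 rd:5 wr:0>
#7 ALU src=r8,r6 held:WR_PORT  <A:1 Mu:1 Ld:0 B:1 rd:5 wr:0>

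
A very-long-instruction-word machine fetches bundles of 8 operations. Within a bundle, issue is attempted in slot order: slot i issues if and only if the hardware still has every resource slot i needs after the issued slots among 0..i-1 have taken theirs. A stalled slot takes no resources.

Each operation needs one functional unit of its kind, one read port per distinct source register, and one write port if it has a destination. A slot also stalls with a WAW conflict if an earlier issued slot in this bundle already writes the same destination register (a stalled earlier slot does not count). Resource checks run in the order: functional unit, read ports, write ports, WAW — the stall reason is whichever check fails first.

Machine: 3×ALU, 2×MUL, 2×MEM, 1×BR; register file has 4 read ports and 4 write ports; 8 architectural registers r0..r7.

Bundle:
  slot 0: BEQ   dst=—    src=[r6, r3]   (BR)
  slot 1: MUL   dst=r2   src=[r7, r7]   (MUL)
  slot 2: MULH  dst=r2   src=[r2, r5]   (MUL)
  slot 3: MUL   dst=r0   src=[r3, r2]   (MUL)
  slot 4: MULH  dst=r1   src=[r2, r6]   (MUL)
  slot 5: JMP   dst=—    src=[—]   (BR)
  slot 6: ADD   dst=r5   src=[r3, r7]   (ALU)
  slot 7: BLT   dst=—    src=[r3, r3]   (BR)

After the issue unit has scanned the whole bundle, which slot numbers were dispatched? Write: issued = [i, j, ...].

issued = [0, 1]

(0) want 1×BR +2rd +0wr — yes → AL3|MU2|ME2|BR0|rd2|wr4
(1) want 1×MUL +1rd +1wr — yes → AL3|MU1|ME2|BR0|rd1|wr3
(2) want 1×MUL +2rd +1wr — RD_PORT → AL3|MU1|ME2|BR0|rd1|wr3
(3) want 1×MUL +2rd +1wr — RD_PORT → AL3|MU1|ME2|BR0|rd1|wr3
(4) want 1×MUL +2rd +1wr — RD_PORT → AL3|MU1|ME2|BR0|rd1|wr3
(5) want 1×BR +0rd +0wr — FU → AL3|MU1|ME2|BR0|rd1|wr3
(6) want 1×ALU +2rd +1wr — RD_PORT → AL3|MU1|ME2|BR0|rd1|wr3
(7) want 1×BR +1rd +0wr — FU → AL3|MU1|ME2|BR0|rd1|wr3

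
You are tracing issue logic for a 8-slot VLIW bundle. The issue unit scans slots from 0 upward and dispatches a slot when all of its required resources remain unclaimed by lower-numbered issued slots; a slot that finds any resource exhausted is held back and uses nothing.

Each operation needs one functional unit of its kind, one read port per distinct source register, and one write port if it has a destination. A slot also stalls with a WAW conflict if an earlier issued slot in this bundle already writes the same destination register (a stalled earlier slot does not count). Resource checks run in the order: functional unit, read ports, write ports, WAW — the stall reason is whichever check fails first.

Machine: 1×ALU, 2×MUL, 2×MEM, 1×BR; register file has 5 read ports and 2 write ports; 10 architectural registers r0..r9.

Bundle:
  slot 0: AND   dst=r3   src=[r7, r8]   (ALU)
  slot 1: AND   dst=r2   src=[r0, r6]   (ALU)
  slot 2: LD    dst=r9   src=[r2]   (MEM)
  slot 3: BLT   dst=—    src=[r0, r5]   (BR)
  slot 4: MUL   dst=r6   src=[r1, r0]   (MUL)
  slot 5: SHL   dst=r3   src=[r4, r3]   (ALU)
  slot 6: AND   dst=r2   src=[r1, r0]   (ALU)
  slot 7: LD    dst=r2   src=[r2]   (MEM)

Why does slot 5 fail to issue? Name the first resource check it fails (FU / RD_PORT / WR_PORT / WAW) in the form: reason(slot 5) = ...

reason(slot 5) = FU

(0) want 1×ALU +2rd +1wr — yes → AL0|MU2|ME2|BR1|rd3|wr1
(1) want 1×ALU +2rd +1wr — FU → AL0|MU2|ME2|BR1|rd3|wr1
(2) want 1×MEM +1rd +1wr — yes → AL0|MU2|ME1|BR1|rd2|wr0
(3) want 1×BR +2rd +0wr — yes → AL0|MU2|ME1|BR0|rd0|wr0
(4) want 1×MUL +2rd +1wr — RD_PORT → AL0|MU2|ME1|BR0|rd0|wr0
(5) want 1×ALU +2rd +1wr — FU → AL0|MU2|ME1|BR0|rd0|wr0
(6) want 1×ALU +2rd +1wr — FU → AL0|MU2|ME1|BR0|rd0|wr0
(7) want 1×MEM +1rd +1wr — RD_PORT → AL0|MU2|ME1|BR0|rd0|wr0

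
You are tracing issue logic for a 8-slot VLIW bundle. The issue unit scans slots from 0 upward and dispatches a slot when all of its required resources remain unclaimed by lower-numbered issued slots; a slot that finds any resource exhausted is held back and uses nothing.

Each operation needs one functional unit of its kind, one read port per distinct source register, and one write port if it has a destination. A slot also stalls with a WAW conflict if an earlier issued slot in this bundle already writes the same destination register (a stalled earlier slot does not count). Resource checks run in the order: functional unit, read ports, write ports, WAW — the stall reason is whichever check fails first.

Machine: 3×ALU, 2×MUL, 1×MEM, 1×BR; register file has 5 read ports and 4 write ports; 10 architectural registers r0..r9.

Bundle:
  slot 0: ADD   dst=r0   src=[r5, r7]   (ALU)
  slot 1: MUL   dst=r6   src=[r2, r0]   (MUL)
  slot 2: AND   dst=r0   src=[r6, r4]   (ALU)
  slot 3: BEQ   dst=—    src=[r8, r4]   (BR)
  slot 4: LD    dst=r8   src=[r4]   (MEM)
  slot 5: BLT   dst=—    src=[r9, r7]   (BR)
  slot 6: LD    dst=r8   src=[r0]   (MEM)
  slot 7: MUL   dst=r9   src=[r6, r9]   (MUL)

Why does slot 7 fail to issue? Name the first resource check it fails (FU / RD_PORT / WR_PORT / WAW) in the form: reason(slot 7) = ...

reason(slot 7) = RD_PORT

slot 0 (ALU): ISSUE — free A2,Mu2,Ld1,B1 rp3 wp3
slot 1 (MUL): ISSUE — free A2,Mu1,Ld1,B1 rp1 wp2
slot 2 (ALU): stall RD_PORT — free A2,Mu1,Ld1,B1 rp1 wp2
slot 3 (BR): stall RD_PORT — free A2,Mu1,Ld1,B1 rp1 wp2
slot 4 (MEM): ISSUE — free A2,Mu1,Ld0,B1 rp0 wp1
slot 5 (BR): stall RD_PORT — free A2,Mu1,Ld0,B1 rp0 wp1
slot 6 (MEM): stall FU — free A2,Mu1,Ld0,B1 rp0 wp1
slot 7 (MUL): stall RD_PORT — free A2,Mu1,Ld0,B1 rp0 wp1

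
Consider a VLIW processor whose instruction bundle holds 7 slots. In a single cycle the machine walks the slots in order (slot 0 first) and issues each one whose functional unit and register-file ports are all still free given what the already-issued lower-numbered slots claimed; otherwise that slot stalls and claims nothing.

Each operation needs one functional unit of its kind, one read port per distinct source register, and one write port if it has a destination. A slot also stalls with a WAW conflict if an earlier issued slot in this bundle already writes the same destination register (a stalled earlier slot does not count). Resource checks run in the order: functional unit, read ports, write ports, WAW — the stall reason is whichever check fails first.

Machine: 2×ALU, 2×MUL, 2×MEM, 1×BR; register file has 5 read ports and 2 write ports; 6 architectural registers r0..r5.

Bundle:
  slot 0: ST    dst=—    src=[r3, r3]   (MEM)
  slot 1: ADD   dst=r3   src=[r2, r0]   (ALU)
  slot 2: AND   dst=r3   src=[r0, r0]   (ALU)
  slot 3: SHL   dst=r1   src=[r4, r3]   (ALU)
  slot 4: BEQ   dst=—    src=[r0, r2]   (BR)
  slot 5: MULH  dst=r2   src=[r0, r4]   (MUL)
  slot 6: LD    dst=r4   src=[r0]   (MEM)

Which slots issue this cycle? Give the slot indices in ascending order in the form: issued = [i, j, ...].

(0) want 1×MEM +1rd +0wr — yes → AL2|MU2|ME1|BR1|rd4|wr2
(1) want 1×ALU +2rd +1wr — yes → AL1|MU2|ME1|BR1|rd2|wr1
(2) want 1×ALU +1rd +1wr — WAW → AL1|MU2|ME1|BR1|rd2|wr1
(3) want 1×ALU +2rd +1wr — yes → AL0|MU2|ME1|BR1|rd0|wr0
(4) want 1×BR +2rd +0wr — RD_PORT → AL0|MU2|ME1|BR1|rd0|wr0
(5) want 1×MUL +2rd +1wr — RD_PORT → AL0|MU2|ME1|BR1|rd0|wr0
(6) want 1×MEM +1rd +1wr — RD_PORT → AL0|MU2|ME1|BR1|rd0|wr0

issued = [0, 1, 3]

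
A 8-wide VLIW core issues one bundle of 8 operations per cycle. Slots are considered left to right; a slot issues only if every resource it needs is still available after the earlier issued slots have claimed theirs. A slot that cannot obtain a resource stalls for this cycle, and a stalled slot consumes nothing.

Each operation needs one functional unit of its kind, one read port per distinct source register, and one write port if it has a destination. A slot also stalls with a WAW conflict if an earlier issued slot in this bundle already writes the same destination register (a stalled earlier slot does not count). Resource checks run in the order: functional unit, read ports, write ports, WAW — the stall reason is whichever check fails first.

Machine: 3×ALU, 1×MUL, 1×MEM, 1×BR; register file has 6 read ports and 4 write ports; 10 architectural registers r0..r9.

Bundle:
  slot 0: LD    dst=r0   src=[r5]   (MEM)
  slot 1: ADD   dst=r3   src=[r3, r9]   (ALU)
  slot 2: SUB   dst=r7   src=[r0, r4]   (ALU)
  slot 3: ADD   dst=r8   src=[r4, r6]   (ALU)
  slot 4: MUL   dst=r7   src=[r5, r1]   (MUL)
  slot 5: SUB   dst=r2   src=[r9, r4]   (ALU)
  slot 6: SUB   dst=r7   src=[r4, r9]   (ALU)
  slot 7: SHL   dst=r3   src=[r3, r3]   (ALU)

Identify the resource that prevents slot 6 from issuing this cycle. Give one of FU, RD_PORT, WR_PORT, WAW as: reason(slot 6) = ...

  0. MEM→r0 ⇒ go  {3A/1Mu/0Ld/1B | 5r 3w}
  1. ALU→r3 ⇒ go  {2A/1Mu/0Ld/1B | 3r 2w}
  2. ALU→r7 ⇒ go  {1A/1Mu/0Ld/1B | 1r 1w}
  3. ALU→r8 ⇒ no(RD_PORT)  {1A/1Mu/0Ld/1B | 1r 1w}
  4. MUL→r7 ⇒ no(RD_PORT)  {1A/1Mu/0Ld/1B | 1r 1w}
  5. ALU→r2 ⇒ no(RD_PORT)  {1A/1Mu/0Ld/1B | 1r 1w}
  6. ALU→r7 ⇒ no(RD_PORT)  {1A/1Mu/0Ld/1B | 1r 1w}
  7. ALU→r3 ⇒ no(WAW)  {1A/1Mu/0Ld/1B | 1r 1w}

reason(slot 6) = RD_PORT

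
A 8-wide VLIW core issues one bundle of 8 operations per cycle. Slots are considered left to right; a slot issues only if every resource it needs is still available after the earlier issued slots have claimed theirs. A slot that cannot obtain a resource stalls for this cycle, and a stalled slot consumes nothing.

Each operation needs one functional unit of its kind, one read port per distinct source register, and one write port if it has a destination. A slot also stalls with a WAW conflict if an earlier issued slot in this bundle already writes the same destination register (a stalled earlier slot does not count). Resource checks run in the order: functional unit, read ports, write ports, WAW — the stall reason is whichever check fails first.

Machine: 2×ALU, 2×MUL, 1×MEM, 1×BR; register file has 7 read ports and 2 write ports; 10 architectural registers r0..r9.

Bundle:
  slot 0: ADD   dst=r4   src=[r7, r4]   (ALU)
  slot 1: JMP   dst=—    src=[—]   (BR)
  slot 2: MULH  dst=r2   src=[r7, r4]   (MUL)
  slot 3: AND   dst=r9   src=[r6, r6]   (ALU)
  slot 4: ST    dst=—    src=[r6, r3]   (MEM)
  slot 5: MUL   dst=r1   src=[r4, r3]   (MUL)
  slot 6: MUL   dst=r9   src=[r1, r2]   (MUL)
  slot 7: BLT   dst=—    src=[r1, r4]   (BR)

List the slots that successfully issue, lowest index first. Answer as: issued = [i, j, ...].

  0. ALU→r4 ⇒ go  {1A/2Mu/1Ld/1B | 5r 1w}
  1. BR ⇒ go  {1A/2Mu/1Ld/0B | 5r 1w}
  2. MUL→r2 ⇒ go  {1A/1Mu/1Ld/0B | 3r 0w}
  3. ALU→r9 ⇒ no(WR_PORT)  {1A/1Mu/1Ld/0B | 3r 0w}
  4. MEM ⇒ go  {1A/1Mu/0Ld/0B | 1r 0w}
  5. MUL→r1 ⇒ no(RD_PORT)  {1A/1Mu/0Ld/0B | 1r 0w}
  6. MUL→r9 ⇒ no(RD_PORT)  {1A/1Mu/0Ld/0B | 1r 0w}
  7. BR ⇒ no(FU)  {1A/1Mu/0Ld/0B | 1r 0w}

issued = [0, 1, 2, 4]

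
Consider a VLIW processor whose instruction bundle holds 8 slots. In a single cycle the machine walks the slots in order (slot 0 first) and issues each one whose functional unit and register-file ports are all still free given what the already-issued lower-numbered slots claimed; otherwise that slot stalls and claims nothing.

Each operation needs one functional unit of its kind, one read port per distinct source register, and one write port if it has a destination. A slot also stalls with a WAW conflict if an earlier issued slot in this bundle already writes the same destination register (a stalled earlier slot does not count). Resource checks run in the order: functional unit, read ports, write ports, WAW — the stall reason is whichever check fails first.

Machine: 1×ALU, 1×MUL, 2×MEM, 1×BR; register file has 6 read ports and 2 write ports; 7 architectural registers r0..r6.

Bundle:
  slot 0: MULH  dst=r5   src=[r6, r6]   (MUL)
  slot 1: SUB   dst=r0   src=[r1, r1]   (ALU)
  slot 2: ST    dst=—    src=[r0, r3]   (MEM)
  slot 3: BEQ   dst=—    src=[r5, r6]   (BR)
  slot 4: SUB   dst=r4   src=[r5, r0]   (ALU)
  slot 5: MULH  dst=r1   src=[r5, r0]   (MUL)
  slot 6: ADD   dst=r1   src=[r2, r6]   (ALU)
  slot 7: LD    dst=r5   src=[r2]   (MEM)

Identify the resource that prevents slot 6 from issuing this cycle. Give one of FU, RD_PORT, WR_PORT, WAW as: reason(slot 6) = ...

slot 0 (MUL): ISSUE — free A1,Mu0,Ld2,B1 rp5 wp1
slot 1 (ALU): ISSUE — free A0,Mu0,Ld2,B1 rp4 wp0
slot 2 (MEM): ISSUE — free A0,Mu0,Ld1,B1 rp2 wp0
slot 3 (BR): ISSUE — free A0,Mu0,Ld1,B0 rp0 wp0
slot 4 (ALU): stall FU — free A0,Mu0,Ld1,B0 rp0 wp0
slot 5 (MUL): stall FU — free A0,Mu0,Ld1,B0 rp0 wp0
slot 6 (ALU): stall FU — free A0,Mu0,Ld1,B0 rp0 wp0
slot 7 (MEM): stall RD_PORT — free A0,Mu0,Ld1,B0 rp0 wp0

reason(slot 6) = FU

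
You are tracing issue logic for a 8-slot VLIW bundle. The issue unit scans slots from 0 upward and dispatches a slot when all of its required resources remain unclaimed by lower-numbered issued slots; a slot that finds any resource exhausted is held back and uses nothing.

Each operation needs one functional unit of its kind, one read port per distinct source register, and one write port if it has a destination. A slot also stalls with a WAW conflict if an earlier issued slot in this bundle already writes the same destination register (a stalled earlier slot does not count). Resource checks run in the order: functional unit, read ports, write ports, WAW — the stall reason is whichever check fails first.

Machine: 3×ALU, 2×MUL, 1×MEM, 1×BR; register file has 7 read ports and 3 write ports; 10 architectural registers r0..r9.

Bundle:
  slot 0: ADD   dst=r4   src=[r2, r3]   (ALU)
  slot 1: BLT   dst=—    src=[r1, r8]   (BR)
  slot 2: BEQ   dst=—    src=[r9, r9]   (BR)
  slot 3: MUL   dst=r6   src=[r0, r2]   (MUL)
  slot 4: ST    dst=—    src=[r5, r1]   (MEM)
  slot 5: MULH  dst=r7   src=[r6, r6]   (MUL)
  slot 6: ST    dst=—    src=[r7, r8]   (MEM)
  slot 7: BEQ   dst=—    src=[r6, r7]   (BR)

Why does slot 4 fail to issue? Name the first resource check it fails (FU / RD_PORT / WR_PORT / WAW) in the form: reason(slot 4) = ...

[0] ALU needs rd=2 wr=1: ok; after: ALU=2 MUL=2 MEM=1 BR=1, R=5, W=2
[1] BR needs rd=2 wr=0: ok; after: ALU=2 MUL=2 MEM=1 BR=0, R=3, W=2
[2] BR needs rd=1 wr=0: FU; after: ALU=2 MUL=2 MEM=1 BR=0, R=3, W=2
[3] MUL needs rd=2 wr=1: ok; after: ALU=2 MUL=1 MEM=1 BR=0, R=1, W=1
[4] MEM needs rd=2 wr=0: RD_PORT; after: ALU=2 MUL=1 MEM=1 BR=0, R=1, W=1
[5] MUL needs rd=1 wr=1: ok; after: ALU=2 MUL=0 MEM=1 BR=0, R=0, W=0
[6] MEM needs rd=2 wr=0: RD_PORT; after: ALU=2 MUL=0 MEM=1 BR=0, R=0, W=0
[7] BR needs rd=2 wr=0: FU; after: ALU=2 MUL=0 MEM=1 BR=0, R=0, W=0

reason(slot 4) = RD_PORT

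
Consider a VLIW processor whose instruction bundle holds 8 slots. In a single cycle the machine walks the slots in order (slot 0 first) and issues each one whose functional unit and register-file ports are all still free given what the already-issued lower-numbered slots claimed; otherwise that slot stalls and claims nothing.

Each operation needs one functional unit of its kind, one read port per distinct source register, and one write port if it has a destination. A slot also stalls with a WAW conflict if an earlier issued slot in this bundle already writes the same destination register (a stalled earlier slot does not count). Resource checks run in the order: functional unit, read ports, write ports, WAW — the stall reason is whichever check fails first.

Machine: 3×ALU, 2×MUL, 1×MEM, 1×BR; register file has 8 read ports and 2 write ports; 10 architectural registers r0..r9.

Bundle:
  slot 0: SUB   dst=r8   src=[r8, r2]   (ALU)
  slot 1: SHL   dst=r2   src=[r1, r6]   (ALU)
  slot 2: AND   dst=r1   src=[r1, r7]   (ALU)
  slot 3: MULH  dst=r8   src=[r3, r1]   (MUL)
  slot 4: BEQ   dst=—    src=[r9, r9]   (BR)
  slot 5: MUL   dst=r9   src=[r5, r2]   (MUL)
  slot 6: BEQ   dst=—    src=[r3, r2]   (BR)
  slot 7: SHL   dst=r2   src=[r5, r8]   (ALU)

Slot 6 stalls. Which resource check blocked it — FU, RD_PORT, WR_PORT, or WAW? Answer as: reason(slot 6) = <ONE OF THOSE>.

  0. ALU→r8 ⇒ go  {2A/2Mu/1Ld/1B | 6r 1w}
  1. ALU→r2 ⇒ go  {1A/2Mu/1Ld/1B | 4r 0w}
  2. ALU→r1 ⇒ no(WR_PORT)  {1A/2Mu/1Ld/1B | 4r 0w}
  3. MUL→r8 ⇒ no(WR_PORT)  {1A/2Mu/1Ld/1B | 4r 0w}
  4. BR ⇒ go  {1A/2Mu/1Ld/0B | 3r 0w}
  5. MUL→r9 ⇒ no(WR_PORT)  {1A/2Mu/1Ld/0B | 3r 0w}
  6. BR ⇒ no(FU)  {1A/2Mu/1Ld/0B | 3r 0w}
  7. ALU→r2 ⇒ no(WR_PORT)  {1A/2Mu/1Ld/0B | 3r 0w}

reason(slot 6) = FU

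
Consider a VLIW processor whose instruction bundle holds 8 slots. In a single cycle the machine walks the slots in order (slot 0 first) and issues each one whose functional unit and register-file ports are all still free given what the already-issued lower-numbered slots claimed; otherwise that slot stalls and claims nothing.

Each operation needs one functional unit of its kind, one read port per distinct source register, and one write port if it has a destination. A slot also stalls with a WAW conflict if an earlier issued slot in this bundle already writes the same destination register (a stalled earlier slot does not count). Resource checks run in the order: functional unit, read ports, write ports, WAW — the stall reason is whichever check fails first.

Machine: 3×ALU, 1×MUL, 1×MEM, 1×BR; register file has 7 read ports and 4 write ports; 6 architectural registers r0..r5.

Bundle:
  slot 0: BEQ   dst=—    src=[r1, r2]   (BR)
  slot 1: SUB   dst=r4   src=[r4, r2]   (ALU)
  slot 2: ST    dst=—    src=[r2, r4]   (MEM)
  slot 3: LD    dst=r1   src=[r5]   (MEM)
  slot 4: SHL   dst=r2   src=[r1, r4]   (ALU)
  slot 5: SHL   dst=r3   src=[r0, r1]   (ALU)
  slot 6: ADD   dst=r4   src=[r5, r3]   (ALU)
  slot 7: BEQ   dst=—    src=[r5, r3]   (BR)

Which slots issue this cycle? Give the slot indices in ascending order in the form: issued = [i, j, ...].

issued = [0, 1, 2]

(0) want 1×BR +2rd +0wr — yes → AL3|MU1|ME1|BR0|rd5|wr4
(1) want 1×ALU +2rd +1wr — yes → AL2|MU1|ME1|BR0|rd3|wr3
(2) want 1×MEM +2rd +0wr — yes → AL2|MU1|ME0|BR0|rd1|wr3
(3) want 1×MEM +1rd +1wr — FU → AL2|MU1|ME0|BR0|rd1|wr3
(4) want 1×ALU +2rd +1wr — RD_PORT → AL2|MU1|ME0|BR0|rd1|wr3
(5) want 1×ALU +2rd +1wr — RD_PORT → AL2|MU1|ME0|BR0|rd1|wr3
(6) want 1×ALU +2rd +1wr — RD_PORT → AL2|MU1|ME0|BR0|rd1|wr3
(7) want 1×BR +2rd +0wr — FU → AL2|MU1|ME0|BR0|rd1|wr3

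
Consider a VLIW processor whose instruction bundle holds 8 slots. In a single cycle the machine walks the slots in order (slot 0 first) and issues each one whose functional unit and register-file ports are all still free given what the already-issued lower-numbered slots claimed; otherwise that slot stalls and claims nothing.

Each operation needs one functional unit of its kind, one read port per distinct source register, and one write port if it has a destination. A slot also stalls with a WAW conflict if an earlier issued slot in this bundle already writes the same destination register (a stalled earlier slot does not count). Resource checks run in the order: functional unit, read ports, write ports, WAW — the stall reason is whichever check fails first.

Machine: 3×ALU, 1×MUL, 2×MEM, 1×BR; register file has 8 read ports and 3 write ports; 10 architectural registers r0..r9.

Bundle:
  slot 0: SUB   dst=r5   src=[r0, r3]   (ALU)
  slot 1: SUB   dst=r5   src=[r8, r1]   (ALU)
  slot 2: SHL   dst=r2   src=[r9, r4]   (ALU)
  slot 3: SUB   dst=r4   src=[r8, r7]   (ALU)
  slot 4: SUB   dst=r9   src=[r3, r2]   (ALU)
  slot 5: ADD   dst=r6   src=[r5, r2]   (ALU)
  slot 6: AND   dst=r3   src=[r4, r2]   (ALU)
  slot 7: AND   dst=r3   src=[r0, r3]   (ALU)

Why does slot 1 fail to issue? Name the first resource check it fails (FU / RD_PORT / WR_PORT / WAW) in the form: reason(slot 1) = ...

reason(slot 1) = WAW

slot 0 (ALU): ISSUE — free A2,Mu1,Ld2,B1 rp6 wp2
slot 1 (ALU): stall WAW — free A2,Mu1,Ld2,B1 rp6 wp2
slot 2 (ALU): ISSUE — free A1,Mu1,Ld2,B1 rp4 wp1
slot 3 (ALU): ISSUE — free A0,Mu1,Ld2,B1 rp2 wp0
slot 4 (ALU): stall FU — free A0,Mu1,Ld2,B1 rp2 wp0
slot 5 (ALU): stall FU — free A0,Mu1,Ld2,B1 rp2 wp0
slot 6 (ALU): stall FU — free A0,Mu1,Ld2,B1 rp2 wp0
slot 7 (ALU): stall FU — free A0,Mu1,Ld2,B1 rp2 wp0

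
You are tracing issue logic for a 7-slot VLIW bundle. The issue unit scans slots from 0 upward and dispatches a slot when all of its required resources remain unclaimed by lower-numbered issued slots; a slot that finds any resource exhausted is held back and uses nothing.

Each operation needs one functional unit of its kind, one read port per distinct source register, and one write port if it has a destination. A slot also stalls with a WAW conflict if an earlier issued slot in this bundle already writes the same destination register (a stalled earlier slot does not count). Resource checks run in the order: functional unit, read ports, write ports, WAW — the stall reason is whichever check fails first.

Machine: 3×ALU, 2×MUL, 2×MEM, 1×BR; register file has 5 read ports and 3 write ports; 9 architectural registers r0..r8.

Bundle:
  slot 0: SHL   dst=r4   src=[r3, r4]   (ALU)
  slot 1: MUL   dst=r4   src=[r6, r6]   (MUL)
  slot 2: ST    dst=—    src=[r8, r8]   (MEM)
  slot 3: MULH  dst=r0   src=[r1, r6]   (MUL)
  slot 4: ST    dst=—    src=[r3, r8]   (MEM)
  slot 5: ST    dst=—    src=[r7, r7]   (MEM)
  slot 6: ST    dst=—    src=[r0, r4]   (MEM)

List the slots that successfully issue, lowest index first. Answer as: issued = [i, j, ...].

issued = [0, 2, 3]

(0) want 1×ALU +2rd +1wr — yes → AL2|MU2|ME2|BR1|rd3|wr2
(1) want 1×MUL +1rd +1wr — WAW → AL2|MU2|ME2|BR1|rd3|wr2
(2) want 1×MEM +1rd +0wr — yes → AL2|MU2|ME1|BR1|rd2|wr2
(3) want 1×MUL +2rd +1wr — yes → AL2|MU1|ME1|BR1|rd0|wr1
(4) want 1×MEM +2rd +0wr — RD_PORT → AL2|MU1|ME1|BR1|rd0|wr1
(5) want 1×MEM +1rd +0wr — RD_PORT → AL2|MU1|ME1|BR1|rd0|wr1
(6) want 1×MEM +2rd +0wr — RD_PORT → AL2|MU1|ME1|BR1|rd0|wr1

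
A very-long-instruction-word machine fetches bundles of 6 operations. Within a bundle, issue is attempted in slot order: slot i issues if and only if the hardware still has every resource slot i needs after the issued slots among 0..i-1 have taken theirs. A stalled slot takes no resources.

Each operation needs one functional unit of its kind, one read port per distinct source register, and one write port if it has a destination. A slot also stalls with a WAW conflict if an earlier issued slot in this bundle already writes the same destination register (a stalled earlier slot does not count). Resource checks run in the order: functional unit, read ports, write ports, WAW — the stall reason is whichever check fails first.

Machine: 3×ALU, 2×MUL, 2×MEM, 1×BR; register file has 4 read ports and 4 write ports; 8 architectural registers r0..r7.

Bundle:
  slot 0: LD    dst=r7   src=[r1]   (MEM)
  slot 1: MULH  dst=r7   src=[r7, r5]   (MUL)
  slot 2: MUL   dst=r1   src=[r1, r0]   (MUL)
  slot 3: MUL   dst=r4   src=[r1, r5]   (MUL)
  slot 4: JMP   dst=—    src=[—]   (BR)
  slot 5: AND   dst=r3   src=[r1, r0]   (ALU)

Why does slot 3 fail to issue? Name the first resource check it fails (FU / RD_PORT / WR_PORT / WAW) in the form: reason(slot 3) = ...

reason(slot 3) = RD_PORT

#0 MEM src=r1 dispatched  <A:3 Mu:2 Ld:1 B:1 rd:3 wr:3>
#1 MUL src=r7,r5 held:WAW  <A:3 Mu:2 Ld:1 B:1 rd:3 wr:3>
#2 MUL src=r1,r0 dispatched  <A:3 Mu:1 Ld:1 B:1 rd:1 wr:2>
#3 MUL src=r1,r5 held:RD_PORT  <A:3 Mu:1 Ld:1 B:1 rd:1 wr:2>
#4 BR src=- dispatched  <A:3 Mu:1 Ld:1 B:0 rd:1 wr:2>
#5 ALU src=r1,r0 held:RD_PORT  <A:3 Mu:1 Ld:1 B:0 rd:1 wr:2>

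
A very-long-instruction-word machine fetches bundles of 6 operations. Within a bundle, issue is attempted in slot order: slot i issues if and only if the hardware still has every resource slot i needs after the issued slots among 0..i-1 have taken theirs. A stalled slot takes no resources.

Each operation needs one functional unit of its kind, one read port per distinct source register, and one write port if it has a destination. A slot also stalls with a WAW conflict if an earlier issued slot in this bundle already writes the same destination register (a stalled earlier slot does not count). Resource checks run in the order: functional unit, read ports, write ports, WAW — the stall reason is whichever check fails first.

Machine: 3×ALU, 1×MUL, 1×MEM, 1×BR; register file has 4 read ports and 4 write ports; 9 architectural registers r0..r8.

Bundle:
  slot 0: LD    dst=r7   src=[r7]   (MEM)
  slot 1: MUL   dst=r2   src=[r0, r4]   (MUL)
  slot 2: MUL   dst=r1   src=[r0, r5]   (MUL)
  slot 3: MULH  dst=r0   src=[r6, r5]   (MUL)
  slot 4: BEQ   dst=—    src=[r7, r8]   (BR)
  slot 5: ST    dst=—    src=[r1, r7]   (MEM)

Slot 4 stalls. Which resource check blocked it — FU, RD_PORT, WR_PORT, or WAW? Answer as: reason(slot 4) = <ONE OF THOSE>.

reason(slot 4) = RD_PORT

  0. MEM→r7 ⇒ go  {3A/1Mu/0Ld/1B | 3r 3w}
  1. MUL→r2 ⇒ go  {3A/0Mu/0Ld/1B | 1r 2w}
  2. MUL→r1 ⇒ no(FU)  {3A/0Mu/0Ld/1B | 1r 2w}
  3. MUL→r0 ⇒ no(FU)  {3A/0Mu/0Ld/1B | 1r 2w}
  4. BR ⇒ no(RD_PORT)  {3A/0Mu/0Ld/1B | 1r 2w}
  5. MEM ⇒ no(FU)  {3A/0Mu/0Ld/1B | 1r 2w}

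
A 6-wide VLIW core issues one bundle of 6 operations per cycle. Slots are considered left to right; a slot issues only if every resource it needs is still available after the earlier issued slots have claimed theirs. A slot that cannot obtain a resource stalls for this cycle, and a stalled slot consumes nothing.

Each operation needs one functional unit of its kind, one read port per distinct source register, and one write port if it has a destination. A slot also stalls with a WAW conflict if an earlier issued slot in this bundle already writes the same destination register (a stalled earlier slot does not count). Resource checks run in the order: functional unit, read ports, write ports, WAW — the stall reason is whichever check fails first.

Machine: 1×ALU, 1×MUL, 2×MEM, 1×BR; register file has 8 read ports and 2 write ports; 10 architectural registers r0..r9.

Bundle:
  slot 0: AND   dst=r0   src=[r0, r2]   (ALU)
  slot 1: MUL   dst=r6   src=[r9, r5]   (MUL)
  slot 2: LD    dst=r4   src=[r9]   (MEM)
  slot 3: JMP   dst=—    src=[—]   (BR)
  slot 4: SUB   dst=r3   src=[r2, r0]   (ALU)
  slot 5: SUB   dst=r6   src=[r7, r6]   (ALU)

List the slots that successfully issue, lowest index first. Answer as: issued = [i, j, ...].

slot 0 (ALU): ISSUE — free A0,Mu1,Ld2,B1 rp6 wp1
slot 1 (MUL): ISSUE — free A0,Mu0,Ld2,B1 rp4 wp0
slot 2 (MEM): stall WR_PORT — free A0,Mu0,Ld2,B1 rp4 wp0
slot 3 (BR): ISSUE — free A0,Mu0,Ld2,B0 rp4 wp0
slot 4 (ALU): stall FU — free A0,Mu0,Ld2,B0 rp4 wp0
slot 5 (ALU): stall FU — free A0,Mu0,Ld2,B0 rp4 wp0

issued = [0, 1, 3]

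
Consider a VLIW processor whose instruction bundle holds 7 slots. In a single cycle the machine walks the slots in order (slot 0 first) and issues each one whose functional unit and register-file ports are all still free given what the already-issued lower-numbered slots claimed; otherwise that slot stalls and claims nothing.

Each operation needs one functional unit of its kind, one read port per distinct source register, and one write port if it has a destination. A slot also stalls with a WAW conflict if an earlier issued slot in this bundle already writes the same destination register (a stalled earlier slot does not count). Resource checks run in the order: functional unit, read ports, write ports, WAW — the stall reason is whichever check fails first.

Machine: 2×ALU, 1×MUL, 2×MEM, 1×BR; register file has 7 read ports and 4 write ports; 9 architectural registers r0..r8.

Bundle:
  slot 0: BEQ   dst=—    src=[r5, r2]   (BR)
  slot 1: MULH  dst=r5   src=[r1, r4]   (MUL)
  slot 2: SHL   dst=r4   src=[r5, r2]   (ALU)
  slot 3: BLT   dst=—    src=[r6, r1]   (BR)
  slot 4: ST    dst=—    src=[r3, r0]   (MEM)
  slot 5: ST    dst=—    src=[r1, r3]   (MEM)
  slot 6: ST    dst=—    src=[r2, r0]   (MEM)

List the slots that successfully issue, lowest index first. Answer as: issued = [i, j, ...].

issued = [0, 1, 2]

  0. BR ⇒ go  {2A/1Mu/2Ld/0B | 5r 4w}
  1. MUL→r5 ⇒ go  {2A/0Mu/2Ld/0B | 3r 3w}
  2. ALU→r4 ⇒ go  {1A/0Mu/2Ld/0B | 1r 2w}
  3. BR ⇒ no(FU)  {1A/0Mu/2Ld/0B | 1r 2w}
  4. MEM ⇒ no(RD_PORT)  {1A/0Mu/2Ld/0B | 1r 2w}
  5. MEM ⇒ no(RD_PORT)  {1A/0Mu/2Ld/0B | 1r 2w}
  6. MEM ⇒ no(RD_PORT)  {1A/0Mu/2Ld/0B | 1r 2w}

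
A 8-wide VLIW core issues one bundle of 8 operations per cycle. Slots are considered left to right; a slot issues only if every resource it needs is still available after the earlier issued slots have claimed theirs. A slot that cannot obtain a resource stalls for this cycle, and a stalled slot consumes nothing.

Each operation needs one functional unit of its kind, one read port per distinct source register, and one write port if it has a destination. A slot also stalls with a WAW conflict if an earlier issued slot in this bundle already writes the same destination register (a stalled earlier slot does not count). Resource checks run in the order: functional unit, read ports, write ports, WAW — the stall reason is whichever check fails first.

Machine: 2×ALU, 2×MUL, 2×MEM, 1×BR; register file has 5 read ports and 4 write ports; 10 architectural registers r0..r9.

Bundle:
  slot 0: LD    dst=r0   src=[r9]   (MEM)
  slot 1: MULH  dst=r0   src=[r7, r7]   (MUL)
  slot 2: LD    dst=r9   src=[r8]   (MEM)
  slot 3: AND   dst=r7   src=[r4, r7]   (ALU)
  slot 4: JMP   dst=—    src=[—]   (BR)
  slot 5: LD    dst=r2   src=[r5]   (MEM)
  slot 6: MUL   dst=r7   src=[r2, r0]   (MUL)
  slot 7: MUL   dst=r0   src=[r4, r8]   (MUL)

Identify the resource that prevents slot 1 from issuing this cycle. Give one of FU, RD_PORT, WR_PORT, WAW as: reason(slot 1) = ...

[0] MEM needs rd=1 wr=1: ok; after: ALU=2 MUL=2 MEM=1 BR=1, R=4, W=3
[1] MUL needs rd=1 wr=1: WAW; after: ALU=2 MUL=2 MEM=1 BR=1, R=4, W=3
[2] MEM needs rd=1 wr=1: ok; after: ALU=2 MUL=2 MEM=0 BR=1, R=3, W=2
[3] ALU needs rd=2 wr=1: ok; after: ALU=1 MUL=2 MEM=0 BR=1, R=1, W=1
[4] BR needs rd=0 wr=0: ok; after: ALU=1 MUL=2 MEM=0 BR=0, R=1, W=1
[5] MEM needs rd=1 wr=1: FU; after: ALU=1 MUL=2 MEM=0 BR=0, R=1, W=1
[6] MUL needs rd=2 wr=1: RD_PORT; after: ALU=1 MUL=2 MEM=0 BR=0, R=1, W=1
[7] MUL needs rd=2 wr=1: RD_PORT; after: ALU=1 MUL=2 MEM=0 BR=0, R=1, W=1

reason(slot 1) = WAW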